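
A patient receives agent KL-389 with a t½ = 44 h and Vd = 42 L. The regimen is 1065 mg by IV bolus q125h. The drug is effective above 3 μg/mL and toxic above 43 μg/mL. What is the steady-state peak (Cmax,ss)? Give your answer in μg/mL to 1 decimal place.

29.5 μg/mL

τ/t½ = 125/44 ≈ 2.8409, so fraction remaining f = (1/2)^(125/44) ≈ 0.1396.
At steady state, accumulation factor R = 1/(1 − e^(−kτ)) ≈ 1.1623.
Single-dose peak C₀ = D/Vd = 1065/42 ≈ 25.357 μg/mL.
Cmax,ss = C₀/(1 − f) ≈ 25.357/0.8604 ≈ 29.471 μg/mL.
Peak 29.5 μg/mL vs MTC 43 μg/mL: below toxic threshold.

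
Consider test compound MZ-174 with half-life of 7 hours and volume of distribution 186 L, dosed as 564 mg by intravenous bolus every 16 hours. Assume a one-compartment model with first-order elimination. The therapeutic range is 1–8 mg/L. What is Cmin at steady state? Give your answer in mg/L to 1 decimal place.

0.8 mg/L

τ/t½ = 16/7 ≈ 2.2857, so fraction remaining f = (1/2)^(16/7) ≈ 0.2051.
At steady state, accumulation factor R = 1/(1 − e^(−kτ)) ≈ 1.2580.
Single-dose peak C₀ = D/Vd = 564/186 ≈ 3.032 mg/L.
Steady-state peak Cmax,ss = C₀·R ≈ 3.032 × 1.2580 ≈ 3.814 mg/L.
One interval later, Cmin,ss = Cmax,ss·e^(−kτ) ≈ 3.814 × 0.2051 ≈ 0.782 mg/L.
Trough 0.8 mg/L vs MEC 1 mg/L: subtherapeutic.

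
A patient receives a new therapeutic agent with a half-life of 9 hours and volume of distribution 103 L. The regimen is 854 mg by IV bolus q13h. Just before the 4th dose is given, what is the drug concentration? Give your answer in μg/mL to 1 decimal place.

f = (1/2)^(τ/t½) = (1/2)^(13/9) ≈ 0.3674.
C₀ = D/Vd = 854/103 ≈ 8.291 μg/mL.
Before the 4th dose, 3 doses have been given. Superposition: Cmin = C₀·(f + f² + … + f^3).
≈ 8.291 × (0.3674 + 0.1350 + 0.0496) ≈ 8.291 × 0.5520 ≈ 4.577 μg/mL.

4.6 μg/mL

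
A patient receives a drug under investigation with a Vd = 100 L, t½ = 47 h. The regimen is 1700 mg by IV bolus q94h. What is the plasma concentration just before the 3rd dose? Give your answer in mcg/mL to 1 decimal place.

5.3 mcg/mL

f = (1/2)^(τ/t½) = (1/2)^(94/47) ≈ 0.2500.
C₀ = D/Vd = 1700/100 ≈ 17.000 mcg/mL.
Before the 3rd dose, 2 doses have been given. Superposition: Cmin = C₀·(f + f²).
≈ 17.000 × (0.2500 + 0.0625) ≈ 17.000 × 0.3125 ≈ 5.312 mcg/mL.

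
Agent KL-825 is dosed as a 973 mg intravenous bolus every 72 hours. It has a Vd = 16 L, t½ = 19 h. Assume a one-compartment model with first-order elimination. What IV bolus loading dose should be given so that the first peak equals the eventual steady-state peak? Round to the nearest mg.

1049 mg

f = (1/2)^(72/19) ≈ 0.072319; accumulation ratio R = 1/(1−f) ≈ 1.07796.
Loading dose to hit Cmax,ss on first dose: D_load = D_maint·R ≈ 973 × 1.07796 ≈ 1048.86 mg.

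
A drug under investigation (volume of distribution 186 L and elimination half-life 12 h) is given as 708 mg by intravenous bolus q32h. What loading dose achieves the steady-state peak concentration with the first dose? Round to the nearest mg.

f = (1/2)^(32/12) ≈ 0.157490; accumulation ratio R = 1/(1−f) ≈ 1.18693.
Loading dose to hit Cmax,ss on first dose: D_load = D_maint·R ≈ 708 × 1.18693 ≈ 840.35 mg.

840 mg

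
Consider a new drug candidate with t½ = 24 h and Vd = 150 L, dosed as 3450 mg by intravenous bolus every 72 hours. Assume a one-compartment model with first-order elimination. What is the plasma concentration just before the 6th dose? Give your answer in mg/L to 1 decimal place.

3.3 mg/L

f = (1/2)^(τ/t½) = (1/2)^(72/24) ≈ 0.1250.
C₀ = D/Vd = 3450/150 ≈ 23.000 mg/L.
Before the 6th dose, 5 doses have been given. Superposition: Cmin = C₀·(f + f² + … + f^5).
≈ 23.000 × (0.1250 + 0.0156 + 0.0020 + 0.0002 + 0.0000) ≈ 23.000 × 0.1428 ≈ 3.284 mg/L.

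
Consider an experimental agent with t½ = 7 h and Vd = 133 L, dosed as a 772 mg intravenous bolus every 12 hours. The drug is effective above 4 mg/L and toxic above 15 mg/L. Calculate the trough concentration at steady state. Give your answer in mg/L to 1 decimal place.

2.5 mg/L

k = ln2/t½ = ln2/7 ≈ 0.099021 h⁻¹; fraction remaining f = e^(−kτ) = e^(−0.099021×12) ≈ 0.3048.
Each bolus raises the concentration by D/Vd = 772/133 ≈ 5.805 mg/L.
Steady-state trough Cmin,ss = C₀·f/(1−f) ≈ 5.805 × 0.3048/0.6952 ≈ 2.545 mg/L.
Trough 2.5 mg/L vs MEC 4 mg/L: subtherapeutic.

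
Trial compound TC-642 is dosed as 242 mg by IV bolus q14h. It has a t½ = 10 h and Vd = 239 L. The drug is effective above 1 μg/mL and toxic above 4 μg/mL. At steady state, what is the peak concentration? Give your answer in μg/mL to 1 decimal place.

1.6 μg/mL

Over one 14-h interval, 14/10 ≈ 1.4 half-lives elapse, leaving f ≈ 0.3789 of each dose.
Accumulation ratio R = 1/(1 − f) ≈ 1/0.6211 ≈ 1.6100.
Each bolus raises the concentration by D/Vd = 242/239 ≈ 1.013 μg/mL.
Steady-state peak Cmax,ss = C₀·R ≈ 1.013 × 1.6100 ≈ 1.631 μg/mL.
Peak 1.6 μg/mL vs MTC 4 μg/mL: below toxic threshold.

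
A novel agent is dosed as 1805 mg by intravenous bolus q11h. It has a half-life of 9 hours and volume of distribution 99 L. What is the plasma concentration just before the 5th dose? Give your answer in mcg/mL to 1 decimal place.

f = (1/2)^(τ/t½) = (1/2)^(11/9) ≈ 0.4286.
C₀ = D/Vd = 1805/99 ≈ 18.232 mcg/mL.
Before the 5th dose, 4 doses have been given. Superposition: Cmin = C₀·(f + f² + … + f^4).
≈ 18.232 × (0.4286 + 0.1837 + 0.0787 + 0.0337) ≈ 18.232 × 0.7247 ≈ 13.213 mcg/mL.

13.2 mcg/mL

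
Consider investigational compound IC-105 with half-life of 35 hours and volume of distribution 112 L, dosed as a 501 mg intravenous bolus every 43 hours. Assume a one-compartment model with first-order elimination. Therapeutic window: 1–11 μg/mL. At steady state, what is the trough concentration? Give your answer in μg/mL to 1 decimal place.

k = ln2/t½ = ln2/35 ≈ 0.019804 h⁻¹; fraction remaining f = e^(−kτ) = e^(−0.019804×43) ≈ 0.4267.
Accumulation ratio R = 1/(1 − f) ≈ 1/0.5733 ≈ 1.7443.
Each bolus raises the concentration by D/Vd = 501/112 ≈ 4.473 μg/mL.
Steady-state peak Cmax,ss = C₀·R ≈ 4.473 × 1.7443 ≈ 7.802 μg/mL.
Steady-state trough Cmin,ss = Cmax,ss·f ≈ 7.802 × 0.4267 ≈ 3.329 μg/mL.
Trough 3.3 μg/mL vs MEC 1 μg/mL: adequate.

3.3 μg/mL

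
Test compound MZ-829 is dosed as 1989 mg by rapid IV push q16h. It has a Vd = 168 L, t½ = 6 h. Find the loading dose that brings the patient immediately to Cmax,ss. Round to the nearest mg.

f = (1/2)^(16/6) ≈ 0.157490; accumulation ratio R = 1/(1−f) ≈ 1.18693.
Loading dose to hit Cmax,ss on first dose: D_load = D_maint·R ≈ 1989 × 1.18693 ≈ 2360.80 mg.

2361 mg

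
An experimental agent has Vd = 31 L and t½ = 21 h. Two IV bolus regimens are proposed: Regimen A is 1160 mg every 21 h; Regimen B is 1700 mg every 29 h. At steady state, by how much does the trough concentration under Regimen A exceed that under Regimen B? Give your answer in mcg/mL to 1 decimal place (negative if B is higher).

3.2 mcg/mL

Regimen A: f = (1/2)^(21/21) ≈ 0.5000; Cmin,ss = (1160/31)·f/(1−f) ≈ 37.419 mcg/mL.
Regimen B: f = (1/2)^(29/21) ≈ 0.3840; Cmin,ss = (1700/31)·f/(1−f) ≈ 34.185 mcg/mL.
Difference ≈ 37.419 − 34.185 ≈ 3.234 mcg/mL.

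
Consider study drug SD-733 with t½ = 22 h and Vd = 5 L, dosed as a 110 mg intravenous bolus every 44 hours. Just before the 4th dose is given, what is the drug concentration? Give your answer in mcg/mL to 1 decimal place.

7.2 mcg/mL

f = (1/2)^(τ/t½) = (1/2)^(44/22) ≈ 0.2500.
C₀ = D/Vd = 110/5 ≈ 22.000 mcg/mL.
Before the 4th dose, 3 doses have been given. Superposition: Cmin = C₀·(f + f² + … + f^3).
≈ 22.000 × (0.2500 + 0.0625 + 0.0156) ≈ 22.000 × 0.3281 ≈ 7.218 mcg/mL.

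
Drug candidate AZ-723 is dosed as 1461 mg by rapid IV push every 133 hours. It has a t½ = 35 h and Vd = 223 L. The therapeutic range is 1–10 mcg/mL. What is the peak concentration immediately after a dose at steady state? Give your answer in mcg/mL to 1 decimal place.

Over one 133-h interval, 133/35 ≈ 3.8 half-lives elapse, leaving f ≈ 0.0718 of each dose.
Accumulation ratio R = 1/(1 − f) ≈ 1/0.9282 ≈ 1.0774.
Single-dose peak C₀ = D/Vd = 1461/223 ≈ 6.552 mcg/mL.
Steady-state peak Cmax,ss = C₀·R ≈ 6.552 × 1.0774 ≈ 7.059 mcg/mL.
Peak 7.1 mcg/mL vs MTC 10 mcg/mL: below toxic threshold.

7.1 mcg/mL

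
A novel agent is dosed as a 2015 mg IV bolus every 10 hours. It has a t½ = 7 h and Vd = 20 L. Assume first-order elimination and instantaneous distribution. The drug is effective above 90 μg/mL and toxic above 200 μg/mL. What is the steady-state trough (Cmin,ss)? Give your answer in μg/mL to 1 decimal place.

τ/t½ = 10/7 ≈ 1.4286, so fraction remaining f = (1/2)^(10/7) ≈ 0.3715.
Accumulation ratio R = 1/(1 − f) ≈ 1/0.6285 ≈ 1.5911.
Single-dose peak C₀ = D/Vd = 2015/20 ≈ 100.750 μg/mL.
Steady-state peak Cmax,ss = C₀·R ≈ 100.750 × 1.5911 ≈ 160.303 μg/mL.
One interval later, Cmin,ss = Cmax,ss·e^(−kτ) ≈ 160.303 × 0.3715 ≈ 59.553 μg/mL.
Trough 59.6 μg/mL vs MEC 90 μg/mL: subtherapeutic.

59.6 μg/mL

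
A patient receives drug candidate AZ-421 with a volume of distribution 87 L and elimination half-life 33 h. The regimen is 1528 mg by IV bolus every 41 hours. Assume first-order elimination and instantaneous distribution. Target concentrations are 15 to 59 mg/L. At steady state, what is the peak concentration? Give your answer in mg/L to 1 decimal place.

k = ln2/t½ = ln2/33 ≈ 0.021004 h⁻¹; fraction remaining f = e^(−kτ) = e^(−0.021004×41) ≈ 0.4227.
At steady state, accumulation factor R = 1/(1 − e^(−kτ)) ≈ 1.7322.
Each bolus raises the concentration by D/Vd = 1528/87 ≈ 17.563 mg/L.
Steady-state peak Cmax,ss = C₀·R ≈ 17.563 × 1.7322 ≈ 30.423 mg/L.
Peak 30.4 mg/L vs MTC 59 mg/L: below toxic threshold.

30.4 mg/L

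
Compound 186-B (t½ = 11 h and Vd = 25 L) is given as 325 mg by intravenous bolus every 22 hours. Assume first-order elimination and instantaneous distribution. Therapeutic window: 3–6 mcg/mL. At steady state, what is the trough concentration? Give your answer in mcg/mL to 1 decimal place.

4.3 mcg/mL

The dosing interval is 2 half-lives, so f = 2^(−2) = 0.25.
Accumulation ratio R = 1/(1 − f) = 1/0.75 = 4/3.
Single-dose peak C₀ = D/Vd = 325/25 = 13 mcg/mL.
Steady-state peak Cmax,ss = C₀·R = 13 × 4/3 ≈ 17.333 mcg/mL.
Steady-state trough Cmin,ss = Cmax,ss·f ≈ 17.333 × 0.25 ≈ 4.333 mcg/mL.
Trough 4.3 mcg/mL vs MEC 3 mcg/mL: adequate.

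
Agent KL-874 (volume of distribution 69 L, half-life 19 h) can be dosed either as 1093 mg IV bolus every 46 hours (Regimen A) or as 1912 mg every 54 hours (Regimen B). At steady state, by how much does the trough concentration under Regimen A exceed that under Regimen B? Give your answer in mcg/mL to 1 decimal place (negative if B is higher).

-0.9 mcg/mL

Regimen A: f = (1/2)^(46/19) ≈ 0.1867; Cmin,ss = (1093/69)·f/(1−f) ≈ 3.636 mcg/mL.
Regimen B: f = (1/2)^(54/19) ≈ 0.1395; Cmin,ss = (1912/69)·f/(1−f) ≈ 4.492 mcg/mL.
Difference ≈ 3.636 − 4.492 ≈ -0.856 mcg/mL.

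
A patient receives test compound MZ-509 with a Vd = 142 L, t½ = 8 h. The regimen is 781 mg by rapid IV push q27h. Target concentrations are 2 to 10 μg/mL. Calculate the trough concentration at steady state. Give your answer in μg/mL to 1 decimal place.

τ/t½ = 27/8 ≈ 3.375, so fraction remaining f = (1/2)^(27/8) ≈ 0.0964.
Single-dose peak C₀ = D/Vd = 781/142 ≈ 5.500 μg/mL.
Steady-state trough Cmin,ss = C₀·f/(1−f) ≈ 5.500 × 0.0964/0.9036 ≈ 0.587 μg/mL.
Trough 0.6 μg/mL vs MEC 2 μg/mL: subtherapeutic.

0.6 μg/mL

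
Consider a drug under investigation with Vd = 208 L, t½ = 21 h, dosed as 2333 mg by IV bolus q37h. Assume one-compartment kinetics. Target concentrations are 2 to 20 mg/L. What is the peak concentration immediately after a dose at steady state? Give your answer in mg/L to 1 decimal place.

Over one 37-h interval, 37/21 ≈ 1.7619 half-lives elapse, leaving f ≈ 0.2949 of each dose.
Accumulation ratio R = 1/(1 − f) ≈ 1/0.7051 ≈ 1.4182.
Single-dose peak C₀ = D/Vd = 2333/208 ≈ 11.216 mg/L.
Steady-state peak Cmax,ss = C₀·R ≈ 11.216 × 1.4182 ≈ 15.907 mg/L.
Peak 15.9 mg/L vs MTC 20 mg/L: below toxic threshold.

15.9 mg/L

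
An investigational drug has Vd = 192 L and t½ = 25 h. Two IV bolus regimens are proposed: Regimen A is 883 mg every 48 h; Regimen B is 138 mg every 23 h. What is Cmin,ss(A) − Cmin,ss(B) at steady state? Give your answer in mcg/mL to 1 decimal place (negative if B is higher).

0.8 mcg/mL

Regimen A: f = (1/2)^(48/25) ≈ 0.2643; Cmin,ss = (883/192)·f/(1−f) ≈ 1.652 mcg/mL.
Regimen B: f = (1/2)^(23/25) ≈ 0.5285; Cmin,ss = (138/192)·f/(1−f) ≈ 0.806 mcg/mL.
Difference ≈ 1.652 − 0.806 ≈ 0.846 mcg/mL.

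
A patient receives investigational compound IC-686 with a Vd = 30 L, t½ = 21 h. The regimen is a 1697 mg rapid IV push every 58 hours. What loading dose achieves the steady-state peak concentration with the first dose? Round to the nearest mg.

1990 mg

f = (1/2)^(58/21) ≈ 0.147429; accumulation ratio R = 1/(1−f) ≈ 1.17292.
Loading dose to hit Cmax,ss on first dose: D_load = D_maint·R ≈ 1697 × 1.17292 ≈ 1990.45 mg.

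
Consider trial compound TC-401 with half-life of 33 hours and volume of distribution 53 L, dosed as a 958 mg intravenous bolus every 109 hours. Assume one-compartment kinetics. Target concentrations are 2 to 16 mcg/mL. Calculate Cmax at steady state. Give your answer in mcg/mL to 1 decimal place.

20.1 mcg/mL

Over one 109-h interval, 109/33 ≈ 3.303 half-lives elapse, leaving f ≈ 0.1013 of each dose.
At steady state, accumulation factor R = 1/(1 − e^(−kτ)) ≈ 1.1127.
Single-dose peak C₀ = D/Vd = 958/53 ≈ 18.075 mcg/mL.
Steady-state peak Cmax,ss = C₀·R ≈ 18.075 × 1.1127 ≈ 20.112 mcg/mL.
Peak 20.1 mcg/mL vs MTC 16 mcg/mL: exceeds toxic threshold.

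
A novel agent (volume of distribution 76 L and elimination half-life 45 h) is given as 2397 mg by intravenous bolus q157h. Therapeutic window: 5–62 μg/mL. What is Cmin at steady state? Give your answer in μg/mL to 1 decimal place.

Over one 157-h interval, 157/45 ≈ 3.4889 half-lives elapse, leaving f ≈ 0.0891 of each dose.
Accumulation ratio R = 1/(1 − f) ≈ 1/0.9109 ≈ 1.0978.
Single-dose peak C₀ = D/Vd = 2397/76 ≈ 31.539 μg/mL.
Cmax,ss = C₀/(1 − f) ≈ 31.539/0.9109 ≈ 34.624 μg/mL.
One interval later, Cmin,ss = Cmax,ss·e^(−kτ) ≈ 34.624 × 0.0891 ≈ 3.085 μg/mL.
Trough 3.1 μg/mL vs MEC 5 μg/mL: subtherapeutic.

3.1 μg/mL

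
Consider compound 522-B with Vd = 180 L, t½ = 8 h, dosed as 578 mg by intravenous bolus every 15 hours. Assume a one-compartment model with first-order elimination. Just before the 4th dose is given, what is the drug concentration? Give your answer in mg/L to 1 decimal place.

1.2 mg/L

f = (1/2)^(τ/t½) = (1/2)^(15/8) ≈ 0.2726.
C₀ = D/Vd = 578/180 ≈ 3.211 mg/L.
Before the 4th dose, 3 doses have been given. Superposition: Cmin = C₀·(f + f² + … + f^3).
≈ 3.211 × (0.2726 + 0.0743 + 0.0203) ≈ 3.211 × 0.3672 ≈ 1.179 mg/L.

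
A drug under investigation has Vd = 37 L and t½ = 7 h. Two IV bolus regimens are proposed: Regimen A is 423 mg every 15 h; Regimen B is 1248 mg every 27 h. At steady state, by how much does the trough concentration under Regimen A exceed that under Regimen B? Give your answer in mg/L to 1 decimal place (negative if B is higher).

Regimen A: f = (1/2)^(15/7) ≈ 0.2264; Cmin,ss = (423/37)·f/(1−f) ≈ 3.346 mg/L.
Regimen B: f = (1/2)^(27/7) ≈ 0.0690; Cmin,ss = (1248/37)·f/(1−f) ≈ 2.500 mg/L.
Difference ≈ 3.346 − 2.500 ≈ 0.846 mg/L.

0.8 mg/L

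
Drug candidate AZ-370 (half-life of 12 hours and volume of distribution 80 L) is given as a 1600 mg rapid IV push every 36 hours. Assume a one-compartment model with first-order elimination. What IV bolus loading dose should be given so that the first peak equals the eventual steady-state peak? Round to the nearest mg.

f = (1/2)^(36/12) ≈ 0.125000; accumulation ratio R = 1/(1−f) ≈ 1.14286.
Loading dose to hit Cmax,ss on first dose: D_load = D_maint·R ≈ 1600 × 1.14286 ≈ 1828.58 mg.

1829 mg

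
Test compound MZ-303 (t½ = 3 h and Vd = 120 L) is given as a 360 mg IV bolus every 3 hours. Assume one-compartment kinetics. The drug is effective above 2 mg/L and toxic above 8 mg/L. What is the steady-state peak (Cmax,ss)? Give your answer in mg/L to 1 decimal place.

τ = 3 h = 1 half-life, so f = (1/2)^1 = 0.5.
At steady state, R = 1/(1 − 0.5) = 2/1.
Single-dose peak C₀ = D/Vd = 360/120 = 3 mg/L.
Steady-state peak Cmax,ss = C₀·R = 3 × 2/1 ≈ 6.000 mg/L.
Peak 6.0 mg/L vs MTC 8 mg/L: below toxic threshold.

6.0 mg/L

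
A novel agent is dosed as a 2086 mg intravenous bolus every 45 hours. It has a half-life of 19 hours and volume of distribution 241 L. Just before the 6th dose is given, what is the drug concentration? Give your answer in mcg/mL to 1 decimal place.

2.1 mcg/mL

f = (1/2)^(τ/t½) = (1/2)^(45/19) ≈ 0.1937.
C₀ = D/Vd = 2086/241 ≈ 8.656 mcg/mL.
Before the 6th dose, 5 doses have been given. Superposition: Cmin = C₀·(f + f² + … + f^5).
≈ 8.656 × (0.1937 + 0.0375 + 0.0073 + 0.0014 + 0.0003) ≈ 8.656 × 0.2402 ≈ 2.079 mcg/mL.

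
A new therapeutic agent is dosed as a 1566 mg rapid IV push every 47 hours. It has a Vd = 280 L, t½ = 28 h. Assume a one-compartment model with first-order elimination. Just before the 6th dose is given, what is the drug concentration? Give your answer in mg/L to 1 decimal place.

f = (1/2)^(τ/t½) = (1/2)^(47/28) ≈ 0.3124.
C₀ = D/Vd = 1566/280 ≈ 5.593 mg/L.
Before the 6th dose, 5 doses have been given. Superposition: Cmin = C₀·(f + f² + … + f^5).
≈ 5.593 × (0.3124 + 0.0976 + 0.0305 + 0.0095 + 0.0030) ≈ 5.593 × 0.4530 ≈ 2.534 mg/L.

2.5 mg/L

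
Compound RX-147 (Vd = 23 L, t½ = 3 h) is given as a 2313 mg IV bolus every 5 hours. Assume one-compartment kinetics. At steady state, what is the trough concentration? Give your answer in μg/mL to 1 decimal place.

k = ln2/t½ = ln2/3 ≈ 0.231049 h⁻¹; fraction remaining f = e^(−kτ) = e^(−0.231049×5) ≈ 0.3150.
At steady state, accumulation factor R = 1/(1 − e^(−kτ)) ≈ 1.4599.
Each bolus raises the concentration by D/Vd = 2313/23 ≈ 100.565 μg/mL.
Steady-state peak Cmax,ss = C₀·R ≈ 100.565 × 1.4599 ≈ 146.815 μg/mL.
Steady-state trough Cmin,ss = Cmax,ss·f ≈ 146.815 × 0.3150 ≈ 46.247 μg/mL.

46.2 μg/mL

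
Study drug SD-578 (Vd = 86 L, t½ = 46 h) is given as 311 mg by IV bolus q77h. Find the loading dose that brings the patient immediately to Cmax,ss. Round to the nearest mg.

453 mg

f = (1/2)^(77/46) ≈ 0.313402; accumulation ratio R = 1/(1−f) ≈ 1.45646.
Loading dose to hit Cmax,ss on first dose: D_load = D_maint·R ≈ 311 × 1.45646 ≈ 452.96 mg.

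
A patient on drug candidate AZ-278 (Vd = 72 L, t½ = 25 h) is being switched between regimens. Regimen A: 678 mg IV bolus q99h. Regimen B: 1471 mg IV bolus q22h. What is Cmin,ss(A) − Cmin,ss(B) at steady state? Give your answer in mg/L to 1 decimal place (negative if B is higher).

Regimen A: f = (1/2)^(99/25) ≈ 0.0643; Cmin,ss = (678/72)·f/(1−f) ≈ 0.647 mg/L.
Regimen B: f = (1/2)^(22/25) ≈ 0.5434; Cmin,ss = (1471/72)·f/(1−f) ≈ 24.314 mg/L.
Difference ≈ 0.647 − 24.314 ≈ -23.667 mg/L.

-23.7 mg/L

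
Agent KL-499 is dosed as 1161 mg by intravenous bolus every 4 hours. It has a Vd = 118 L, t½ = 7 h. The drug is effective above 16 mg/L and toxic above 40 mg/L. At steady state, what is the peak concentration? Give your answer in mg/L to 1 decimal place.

30.1 mg/L

Over one 4-h interval, 4/7 ≈ 0.57143 half-lives elapse, leaving f ≈ 0.6730 of each dose.
At steady state, accumulation factor R = 1/(1 − e^(−kτ)) ≈ 3.0581.
Each bolus raises the concentration by D/Vd = 1161/118 ≈ 9.839 mg/L.
Cmax,ss = C₀/(1 − f) ≈ 9.839/0.3270 ≈ 30.089 mg/L.
Peak 30.1 mg/L vs MTC 40 mg/L: below toxic threshold.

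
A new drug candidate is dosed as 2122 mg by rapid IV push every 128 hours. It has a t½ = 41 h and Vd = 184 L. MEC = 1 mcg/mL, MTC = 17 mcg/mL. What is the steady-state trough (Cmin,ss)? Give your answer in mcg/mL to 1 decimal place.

1.5 mcg/mL

τ/t½ = 128/41 ≈ 3.122, so fraction remaining f = (1/2)^(128/41) ≈ 0.1149.
Single-dose peak C₀ = D/Vd = 2122/184 ≈ 11.533 mcg/mL.
Steady-state trough Cmin,ss = C₀·f/(1−f) ≈ 11.533 × 0.1149/0.8851 ≈ 1.497 mcg/mL.
Trough 1.5 mcg/mL vs MEC 1 mcg/mL: adequate.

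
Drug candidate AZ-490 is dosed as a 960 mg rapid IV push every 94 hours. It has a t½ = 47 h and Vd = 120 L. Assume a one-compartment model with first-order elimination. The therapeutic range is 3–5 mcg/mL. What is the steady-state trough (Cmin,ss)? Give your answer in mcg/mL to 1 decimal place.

The dosing interval is 2 half-lives, so f = 2^(−2) = 0.25.
At steady state, R = 1/(1 − 0.25) = 4/3.
Single-dose peak C₀ = D/Vd = 960/120 = 8 mcg/mL.
Steady-state peak Cmax,ss = C₀·R = 8 × 4/3 ≈ 10.667 mcg/mL.
Steady-state trough Cmin,ss = Cmax,ss·f ≈ 10.667 × 0.25 ≈ 2.667 mcg/mL.
Trough 2.7 mcg/mL vs MEC 3 mcg/mL: subtherapeutic.

2.7 mcg/mL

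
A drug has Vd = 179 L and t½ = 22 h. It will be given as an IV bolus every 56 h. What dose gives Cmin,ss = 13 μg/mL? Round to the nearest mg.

τ/t½ = 56/22 ≈ 2.5455, so f = (1/2)^(56/22) ≈ 0.171294.
Cmin,ss = (D/Vd)·f/(1−f), so D = Cmin,ss·Vd·(1−f)/f.
D = 13 × 179 × (1−f)/f ≈ 13 × 179 × 4.83792 ≈ 11257.84 mg.

11258 mg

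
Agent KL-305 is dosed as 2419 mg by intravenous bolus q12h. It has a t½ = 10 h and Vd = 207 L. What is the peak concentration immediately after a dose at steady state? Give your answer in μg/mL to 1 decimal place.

20.7 μg/mL

τ/t½ = 12/10 ≈ 1.2, so fraction remaining f = (1/2)^(12/10) ≈ 0.4353.
At steady state, accumulation factor R = 1/(1 − e^(−kτ)) ≈ 1.7709.
Single-dose peak C₀ = D/Vd = 2419/207 ≈ 11.686 μg/mL.
Steady-state peak Cmax,ss = C₀·R ≈ 11.686 × 1.7709 ≈ 20.695 μg/mL.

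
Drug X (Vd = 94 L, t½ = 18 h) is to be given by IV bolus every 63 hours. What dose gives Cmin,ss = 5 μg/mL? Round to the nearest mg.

4847 mg

τ/t½ = 63/18 ≈ 3.5, so f = (1/2)^(63/18) ≈ 0.088388.
Cmin,ss = (D/Vd)·f/(1−f), so D = Cmin,ss·Vd·(1−f)/f.
D = 5 × 94 × (1−f)/f ≈ 5 × 94 × 10.31375 ≈ 4847.46 mg.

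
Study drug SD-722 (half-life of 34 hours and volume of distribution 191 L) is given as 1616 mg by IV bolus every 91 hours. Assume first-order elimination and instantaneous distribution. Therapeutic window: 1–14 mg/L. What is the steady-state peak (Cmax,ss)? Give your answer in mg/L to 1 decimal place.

10.0 mg/L

Over one 91-h interval, 91/34 ≈ 2.6765 half-lives elapse, leaving f ≈ 0.1564 of each dose.
Accumulation ratio R = 1/(1 − f) ≈ 1/0.8436 ≈ 1.1854.
Single-dose peak C₀ = D/Vd = 1616/191 ≈ 8.461 mg/L.
Steady-state peak Cmax,ss = C₀·R ≈ 8.461 × 1.1854 ≈ 10.030 mg/L.
Peak 10.0 mg/L vs MTC 14 mg/L: below toxic threshold.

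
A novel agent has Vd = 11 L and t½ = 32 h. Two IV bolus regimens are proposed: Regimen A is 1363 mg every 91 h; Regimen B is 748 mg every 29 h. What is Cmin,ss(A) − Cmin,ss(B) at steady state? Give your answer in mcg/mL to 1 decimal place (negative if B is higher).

Regimen A: f = (1/2)^(91/32) ≈ 0.1393; Cmin,ss = (1363/11)·f/(1−f) ≈ 20.054 mcg/mL.
Regimen B: f = (1/2)^(29/32) ≈ 0.5336; Cmin,ss = (748/11)·f/(1−f) ≈ 77.798 mcg/mL.
Difference ≈ 20.054 − 77.798 ≈ -57.744 mcg/mL.

-57.7 mcg/mL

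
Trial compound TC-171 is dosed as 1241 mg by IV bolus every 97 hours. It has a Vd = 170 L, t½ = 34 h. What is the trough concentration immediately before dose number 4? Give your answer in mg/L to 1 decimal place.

f = (1/2)^(τ/t½) = (1/2)^(97/34) ≈ 0.1384.
C₀ = D/Vd = 1241/170 ≈ 7.300 mg/L.
Before the 4th dose, 3 doses have been given. Superposition: Cmin = C₀·(f + f² + … + f^3).
≈ 7.300 × (0.1384 + 0.0192 + 0.0027) ≈ 7.300 × 0.1603 ≈ 1.170 mg/L.

1.2 mg/L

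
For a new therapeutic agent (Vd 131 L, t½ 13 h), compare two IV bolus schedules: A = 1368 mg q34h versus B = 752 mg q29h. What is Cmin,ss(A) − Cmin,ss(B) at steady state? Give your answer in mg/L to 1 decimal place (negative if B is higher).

0.5 mg/L

Regimen A: f = (1/2)^(34/13) ≈ 0.1632; Cmin,ss = (1368/131)·f/(1−f) ≈ 2.037 mg/L.
Regimen B: f = (1/2)^(29/13) ≈ 0.2130; Cmin,ss = (752/131)·f/(1−f) ≈ 1.554 mg/L.
Difference ≈ 2.037 − 1.554 ≈ 0.483 mg/L.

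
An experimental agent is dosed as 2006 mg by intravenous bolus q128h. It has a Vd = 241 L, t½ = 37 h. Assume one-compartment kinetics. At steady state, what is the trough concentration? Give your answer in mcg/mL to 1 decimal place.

Over one 128-h interval, 128/37 ≈ 3.4595 half-lives elapse, leaving f ≈ 0.0909 of each dose.
Single-dose peak C₀ = D/Vd = 2006/241 ≈ 8.324 mcg/mL.
Steady-state trough Cmin,ss = C₀·f/(1−f) ≈ 8.324 × 0.0909/0.9091 ≈ 0.832 mcg/mL.

0.8 mcg/mL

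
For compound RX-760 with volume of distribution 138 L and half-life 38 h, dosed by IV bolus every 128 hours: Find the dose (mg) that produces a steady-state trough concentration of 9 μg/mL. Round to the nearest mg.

11585 mg

τ/t½ = 128/38 ≈ 3.3684, so f = (1/2)^(128/38) ≈ 0.096829.
Cmin,ss = (D/Vd)·f/(1−f), so D = Cmin,ss·Vd·(1−f)/f.
D = 9 × 138 × (1−f)/f ≈ 9 × 138 × 9.32748 ≈ 11584.73 mg.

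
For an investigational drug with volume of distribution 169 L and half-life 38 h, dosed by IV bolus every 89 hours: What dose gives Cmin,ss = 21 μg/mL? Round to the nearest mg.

τ/t½ = 89/38 ≈ 2.3421, so f = (1/2)^(89/38) ≈ 0.197222.
Cmin,ss = (D/Vd)·f/(1−f), so D = Cmin,ss·Vd·(1−f)/f.
D = 21 × 169 × (1−f)/f ≈ 21 × 169 × 4.07043 ≈ 14445.96 mg.

14446 mg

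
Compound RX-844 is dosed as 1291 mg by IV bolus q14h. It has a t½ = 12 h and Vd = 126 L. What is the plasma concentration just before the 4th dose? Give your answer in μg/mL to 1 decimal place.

f = (1/2)^(τ/t½) = (1/2)^(14/12) ≈ 0.4454.
C₀ = D/Vd = 1291/126 ≈ 10.246 μg/mL.
Before the 4th dose, 3 doses have been given. Superposition: Cmin = C₀·(f + f² + … + f^3).
≈ 10.246 × (0.4454 + 0.1984 + 0.0884) ≈ 10.246 × 0.7322 ≈ 7.502 μg/mL.

7.5 μg/mL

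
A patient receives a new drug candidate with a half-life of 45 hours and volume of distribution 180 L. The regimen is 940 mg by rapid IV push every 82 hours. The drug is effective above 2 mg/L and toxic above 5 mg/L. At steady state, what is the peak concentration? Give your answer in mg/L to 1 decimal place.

k = ln2/t½ = ln2/45 ≈ 0.015403 h⁻¹; fraction remaining f = e^(−kτ) = e^(−0.015403×82) ≈ 0.2828.
Accumulation ratio R = 1/(1 − f) ≈ 1/0.7172 ≈ 1.3943.
Single-dose peak C₀ = D/Vd = 940/180 ≈ 5.222 mg/L.
Steady-state peak Cmax,ss = C₀·R ≈ 5.222 × 1.3943 ≈ 7.281 mg/L.
Peak 7.3 mg/L vs MTC 5 mg/L: exceeds toxic threshold.

7.3 mg/L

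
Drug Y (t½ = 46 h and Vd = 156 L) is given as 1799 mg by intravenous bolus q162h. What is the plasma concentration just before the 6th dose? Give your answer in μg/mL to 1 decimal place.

1.1 μg/mL

f = (1/2)^(τ/t½) = (1/2)^(162/46) ≈ 0.0871.
C₀ = D/Vd = 1799/156 ≈ 11.532 μg/mL.
Before the 6th dose, 5 doses have been given. Superposition: Cmin = C₀·(f + f² + … + f^5).
≈ 11.532 × (0.0871 + 0.0076 + 0.0007 + 0.0001 + 0.0000) ≈ 11.532 × 0.0955 ≈ 1.101 μg/mL.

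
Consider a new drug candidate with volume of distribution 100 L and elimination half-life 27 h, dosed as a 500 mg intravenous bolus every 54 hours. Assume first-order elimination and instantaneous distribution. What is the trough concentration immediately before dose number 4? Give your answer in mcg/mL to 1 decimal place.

1.6 mcg/mL

f = (1/2)^(τ/t½) = (1/2)^(54/27) ≈ 0.2500.
C₀ = D/Vd = 500/100 ≈ 5.000 mcg/mL.
Before the 4th dose, 3 doses have been given. Superposition: Cmin = C₀·(f + f² + … + f^3).
≈ 5.000 × (0.2500 + 0.0625 + 0.0156) ≈ 5.000 × 0.3281 ≈ 1.641 mcg/mL.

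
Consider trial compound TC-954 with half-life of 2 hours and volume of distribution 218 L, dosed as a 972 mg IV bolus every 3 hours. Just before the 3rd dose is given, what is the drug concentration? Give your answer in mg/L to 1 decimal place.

2.1 mg/L

f = (1/2)^(τ/t½) = (1/2)^(3/2) ≈ 0.3536.
C₀ = D/Vd = 972/218 ≈ 4.459 mg/L.
Before the 3rd dose, 2 doses have been given. Superposition: Cmin = C₀·(f + f²).
≈ 4.459 × (0.3536 + 0.1250) ≈ 4.459 × 0.4786 ≈ 2.134 mg/L.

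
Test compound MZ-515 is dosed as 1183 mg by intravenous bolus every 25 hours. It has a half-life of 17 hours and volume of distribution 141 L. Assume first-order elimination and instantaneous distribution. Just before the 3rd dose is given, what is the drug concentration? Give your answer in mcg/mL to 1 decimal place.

f = (1/2)^(τ/t½) = (1/2)^(25/17) ≈ 0.3608.
C₀ = D/Vd = 1183/141 ≈ 8.390 mcg/mL.
Before the 3rd dose, 2 doses have been given. Superposition: Cmin = C₀·(f + f²).
≈ 8.390 × (0.3608 + 0.1302) ≈ 8.390 × 0.4910 ≈ 4.119 mcg/mL.

4.1 mcg/mL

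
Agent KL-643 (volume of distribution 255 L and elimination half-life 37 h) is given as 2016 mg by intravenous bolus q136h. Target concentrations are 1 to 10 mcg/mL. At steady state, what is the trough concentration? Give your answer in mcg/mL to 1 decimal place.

0.7 mcg/mL

Over one 136-h interval, 136/37 ≈ 3.6757 half-lives elapse, leaving f ≈ 0.0783 of each dose.
Single-dose peak C₀ = D/Vd = 2016/255 ≈ 7.906 mcg/mL.
Steady-state trough Cmin,ss = C₀·f/(1−f) ≈ 7.906 × 0.0783/0.9217 ≈ 0.672 mcg/mL.
Trough 0.7 mcg/mL vs MEC 1 mcg/mL: subtherapeutic.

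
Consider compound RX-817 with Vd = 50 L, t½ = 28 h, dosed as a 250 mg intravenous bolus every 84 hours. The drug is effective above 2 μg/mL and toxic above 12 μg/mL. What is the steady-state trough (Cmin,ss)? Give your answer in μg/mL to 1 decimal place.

0.7 μg/mL

τ = 84 h = 3 half-lives, so f = (1/2)^3 = 0.125.
At steady state, R = 1/(1 − 0.125) = 8/7.
Single-dose peak C₀ = D/Vd = 250/50 = 5 μg/mL.
Steady-state peak Cmax,ss = C₀·R = 5 × 8/7 ≈ 5.714 μg/mL.
Steady-state trough Cmin,ss = Cmax,ss·f ≈ 5.714 × 0.125 ≈ 0.714 μg/mL.
Trough 0.7 μg/mL vs MEC 2 μg/mL: subtherapeutic.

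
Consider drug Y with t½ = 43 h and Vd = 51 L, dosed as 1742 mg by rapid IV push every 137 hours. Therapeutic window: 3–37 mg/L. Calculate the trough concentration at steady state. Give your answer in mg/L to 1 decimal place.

4.2 mg/L

τ/t½ = 137/43 ≈ 3.186, so fraction remaining f = (1/2)^(137/43) ≈ 0.1099.
Each bolus raises the concentration by D/Vd = 1742/51 ≈ 34.157 mg/L.
Steady-state trough Cmin,ss = C₀·f/(1−f) ≈ 34.157 × 0.1099/0.8901 ≈ 4.217 mg/L.
Trough 4.2 mg/L vs MEC 3 mg/L: adequate.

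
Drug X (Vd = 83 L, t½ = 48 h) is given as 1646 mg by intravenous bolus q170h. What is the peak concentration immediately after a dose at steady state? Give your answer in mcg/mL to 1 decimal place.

Over one 170-h interval, 170/48 ≈ 3.5417 half-lives elapse, leaving f ≈ 0.0859 of each dose.
Accumulation ratio R = 1/(1 − f) ≈ 1/0.9141 ≈ 1.0940.
Each bolus raises the concentration by D/Vd = 1646/83 ≈ 19.831 mcg/mL.
Steady-state peak Cmax,ss = C₀·R ≈ 19.831 × 1.0940 ≈ 21.695 mcg/mL.

21.7 mcg/mL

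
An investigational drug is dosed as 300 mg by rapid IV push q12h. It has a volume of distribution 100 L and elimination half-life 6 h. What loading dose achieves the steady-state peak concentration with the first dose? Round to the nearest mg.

400 mg

f = (1/2)^(12/6) ≈ 0.250000; accumulation ratio R = 1/(1−f) ≈ 1.33333.
Loading dose to hit Cmax,ss on first dose: D_load = D_maint·R ≈ 300 × 1.33333 ≈ 400.00 mg.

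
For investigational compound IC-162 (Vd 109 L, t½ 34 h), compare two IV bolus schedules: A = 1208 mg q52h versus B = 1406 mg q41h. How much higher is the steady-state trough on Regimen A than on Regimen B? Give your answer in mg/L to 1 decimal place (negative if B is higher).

Regimen A: f = (1/2)^(52/34) ≈ 0.3464; Cmin,ss = (1208/109)·f/(1−f) ≈ 5.874 mg/L.
Regimen B: f = (1/2)^(41/34) ≈ 0.4335; Cmin,ss = (1406/109)·f/(1−f) ≈ 9.871 mg/L.
Difference ≈ 5.874 − 9.871 ≈ -3.997 mg/L.

-4.0 mg/L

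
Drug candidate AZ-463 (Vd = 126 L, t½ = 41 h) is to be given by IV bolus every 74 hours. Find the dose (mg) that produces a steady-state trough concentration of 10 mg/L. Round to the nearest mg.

τ/t½ = 74/41 ≈ 1.8049, so f = (1/2)^(74/41) ≈ 0.286205.
Cmin,ss = (D/Vd)·f/(1−f), so D = Cmin,ss·Vd·(1−f)/f.
D = 10 × 126 × (1−f)/f ≈ 10 × 126 × 2.49400 ≈ 3142.44 mg.

3142 mg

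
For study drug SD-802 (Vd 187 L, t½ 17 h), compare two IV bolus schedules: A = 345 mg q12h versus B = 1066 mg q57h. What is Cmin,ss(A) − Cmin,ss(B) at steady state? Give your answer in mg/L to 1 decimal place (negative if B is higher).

2.3 mg/L

Regimen A: f = (1/2)^(12/17) ≈ 0.6131; Cmin,ss = (345/187)·f/(1−f) ≈ 2.924 mg/L.
Regimen B: f = (1/2)^(57/17) ≈ 0.0979; Cmin,ss = (1066/187)·f/(1−f) ≈ 0.619 mg/L.
Difference ≈ 2.924 − 0.619 ≈ 2.305 mg/L.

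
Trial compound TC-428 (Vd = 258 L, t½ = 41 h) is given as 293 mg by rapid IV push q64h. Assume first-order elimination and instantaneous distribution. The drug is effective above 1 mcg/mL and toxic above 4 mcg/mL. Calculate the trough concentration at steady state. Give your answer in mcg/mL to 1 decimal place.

Over one 64-h interval, 64/41 ≈ 1.561 half-lives elapse, leaving f ≈ 0.3389 of each dose.
Accumulation ratio R = 1/(1 − f) ≈ 1/0.6611 ≈ 1.5126.
Each bolus raises the concentration by D/Vd = 293/258 ≈ 1.136 mcg/mL.
Steady-state peak Cmax,ss = C₀·R ≈ 1.136 × 1.5126 ≈ 1.718 mcg/mL.
Steady-state trough Cmin,ss = Cmax,ss·f ≈ 1.718 × 0.3389 ≈ 0.582 mcg/mL.
Trough 0.6 mcg/mL vs MEC 1 mcg/mL: subtherapeutic.

0.6 mcg/mL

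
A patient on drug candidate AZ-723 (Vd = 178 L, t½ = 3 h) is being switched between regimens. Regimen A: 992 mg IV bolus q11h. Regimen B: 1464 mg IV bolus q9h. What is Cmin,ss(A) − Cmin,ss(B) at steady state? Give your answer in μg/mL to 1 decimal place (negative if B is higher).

-0.7 μg/mL

Regimen A: f = (1/2)^(11/3) ≈ 0.0787; Cmin,ss = (992/178)·f/(1−f) ≈ 0.476 μg/mL.
Regimen B: f = (1/2)^(9/3) ≈ 0.1250; Cmin,ss = (1464/178)·f/(1−f) ≈ 1.175 μg/mL.
Difference ≈ 0.476 − 1.175 ≈ -0.699 μg/mL.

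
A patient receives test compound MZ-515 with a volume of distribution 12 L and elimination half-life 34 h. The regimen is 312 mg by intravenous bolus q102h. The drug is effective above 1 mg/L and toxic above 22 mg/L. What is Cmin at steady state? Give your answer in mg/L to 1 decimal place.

τ = 102 h = 3 half-lives, so f = (1/2)^3 = 0.125.
Accumulation ratio R = 1/(1 − f) = 1/0.875 = 8/7.
Single-dose peak C₀ = D/Vd = 312/12 = 26 mg/L.
Steady-state peak Cmax,ss = C₀·R = 26 × 8/7 ≈ 29.714 mg/L.
Steady-state trough Cmin,ss = Cmax,ss·f ≈ 29.714 × 0.125 ≈ 3.714 mg/L.
Trough 3.7 mg/L vs MEC 1 mg/L: adequate.

3.7 mg/L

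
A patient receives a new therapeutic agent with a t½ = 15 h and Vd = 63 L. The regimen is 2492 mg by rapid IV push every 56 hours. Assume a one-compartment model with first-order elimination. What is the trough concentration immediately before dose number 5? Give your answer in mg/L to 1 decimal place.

f = (1/2)^(τ/t½) = (1/2)^(56/15) ≈ 0.0752.
C₀ = D/Vd = 2492/63 ≈ 39.556 mg/L.
Before the 5th dose, 4 doses have been given. Superposition: Cmin = C₀·(f + f² + … + f^4).
≈ 39.556 × (0.0752 + 0.0057 + 0.0004 + 0.0000) ≈ 39.556 × 0.0813 ≈ 3.216 mg/L.

3.2 mg/L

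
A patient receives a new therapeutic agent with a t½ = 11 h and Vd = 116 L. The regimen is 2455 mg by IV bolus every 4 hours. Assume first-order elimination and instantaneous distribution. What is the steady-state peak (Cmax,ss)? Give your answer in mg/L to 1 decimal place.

τ/t½ = 4/11 ≈ 0.36364, so fraction remaining f = (1/2)^(4/11) ≈ 0.7772.
At steady state, accumulation factor R = 1/(1 − e^(−kτ)) ≈ 4.4883.
Each bolus raises the concentration by D/Vd = 2455/116 ≈ 21.164 mg/L.
Steady-state peak Cmax,ss = C₀·R ≈ 21.164 × 4.4883 ≈ 94.990 mg/L.

95.0 mg/L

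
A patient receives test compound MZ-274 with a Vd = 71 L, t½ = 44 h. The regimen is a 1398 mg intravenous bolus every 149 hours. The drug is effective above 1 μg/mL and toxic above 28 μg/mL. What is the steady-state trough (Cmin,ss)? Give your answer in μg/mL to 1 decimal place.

τ/t½ = 149/44 ≈ 3.3864, so fraction remaining f = (1/2)^(149/44) ≈ 0.0956.
Each bolus raises the concentration by D/Vd = 1398/71 ≈ 19.690 μg/mL.
Steady-state trough Cmin,ss = C₀·f/(1−f) ≈ 19.690 × 0.0956/0.9044 ≈ 2.081 μg/mL.
Trough 2.1 μg/mL vs MEC 1 μg/mL: adequate.

2.1 μg/mL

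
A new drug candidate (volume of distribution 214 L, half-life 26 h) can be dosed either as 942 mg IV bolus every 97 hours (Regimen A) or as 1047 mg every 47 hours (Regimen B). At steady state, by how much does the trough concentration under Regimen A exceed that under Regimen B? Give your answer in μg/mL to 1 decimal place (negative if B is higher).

Regimen A: f = (1/2)^(97/26) ≈ 0.0753; Cmin,ss = (942/214)·f/(1−f) ≈ 0.358 μg/mL.
Regimen B: f = (1/2)^(47/26) ≈ 0.2856; Cmin,ss = (1047/214)·f/(1−f) ≈ 1.956 μg/mL.
Difference ≈ 0.358 − 1.956 ≈ -1.598 μg/mL.

-1.6 μg/mL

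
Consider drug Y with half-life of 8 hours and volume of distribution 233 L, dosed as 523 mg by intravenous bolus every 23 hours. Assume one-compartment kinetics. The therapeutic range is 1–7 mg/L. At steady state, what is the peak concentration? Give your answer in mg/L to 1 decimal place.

2.6 mg/L

τ/t½ = 23/8 ≈ 2.875, so fraction remaining f = (1/2)^(23/8) ≈ 0.1363.
Accumulation ratio R = 1/(1 − f) ≈ 1/0.8637 ≈ 1.1578.
Single-dose peak C₀ = D/Vd = 523/233 ≈ 2.245 mg/L.
Steady-state peak Cmax,ss = C₀·R ≈ 2.245 × 1.1578 ≈ 2.599 mg/L.
Peak 2.6 mg/L vs MTC 7 mg/L: below toxic threshold.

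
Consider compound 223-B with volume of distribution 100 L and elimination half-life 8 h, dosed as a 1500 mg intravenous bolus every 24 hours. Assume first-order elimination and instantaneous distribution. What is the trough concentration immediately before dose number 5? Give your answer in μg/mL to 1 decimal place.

2.1 μg/mL

f = (1/2)^(τ/t½) = (1/2)^(24/8) ≈ 0.1250.
C₀ = D/Vd = 1500/100 ≈ 15.000 μg/mL.
Before the 5th dose, 4 doses have been given. Superposition: Cmin = C₀·(f + f² + … + f^4).
≈ 15.000 × (0.1250 + 0.0156 + 0.0020 + 0.0002) ≈ 15.000 × 0.1428 ≈ 2.142 μg/mL.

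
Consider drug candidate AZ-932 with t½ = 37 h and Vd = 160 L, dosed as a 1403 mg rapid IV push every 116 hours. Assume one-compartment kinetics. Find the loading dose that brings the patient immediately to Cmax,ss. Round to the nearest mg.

f = (1/2)^(116/37) ≈ 0.113823; accumulation ratio R = 1/(1−f) ≈ 1.12844.
Loading dose to hit Cmax,ss on first dose: D_load = D_maint·R ≈ 1403 × 1.12844 ≈ 1583.20 mg.

1583 mg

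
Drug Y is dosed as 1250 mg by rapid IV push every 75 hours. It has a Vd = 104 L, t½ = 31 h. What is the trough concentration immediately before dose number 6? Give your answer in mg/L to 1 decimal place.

2.8 mg/L

f = (1/2)^(τ/t½) = (1/2)^(75/31) ≈ 0.1869.
C₀ = D/Vd = 1250/104 ≈ 12.019 mg/L.
Before the 6th dose, 5 doses have been given. Superposition: Cmin = C₀·(f + f² + … + f^5).
≈ 12.019 × (0.1869 + 0.0349 + 0.0065 + 0.0012 + 0.0002) ≈ 12.019 × 0.2297 ≈ 2.761 mg/L.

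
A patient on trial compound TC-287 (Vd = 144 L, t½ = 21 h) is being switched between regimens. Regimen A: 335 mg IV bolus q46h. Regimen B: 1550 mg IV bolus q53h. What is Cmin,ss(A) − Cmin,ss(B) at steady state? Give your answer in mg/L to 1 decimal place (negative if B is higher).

-1.6 mg/L

Regimen A: f = (1/2)^(46/21) ≈ 0.2191; Cmin,ss = (335/144)·f/(1−f) ≈ 0.653 mg/L.
Regimen B: f = (1/2)^(53/21) ≈ 0.1739; Cmin,ss = (1550/144)·f/(1−f) ≈ 2.266 mg/L.
Difference ≈ 0.653 − 2.266 ≈ -1.613 mg/L.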